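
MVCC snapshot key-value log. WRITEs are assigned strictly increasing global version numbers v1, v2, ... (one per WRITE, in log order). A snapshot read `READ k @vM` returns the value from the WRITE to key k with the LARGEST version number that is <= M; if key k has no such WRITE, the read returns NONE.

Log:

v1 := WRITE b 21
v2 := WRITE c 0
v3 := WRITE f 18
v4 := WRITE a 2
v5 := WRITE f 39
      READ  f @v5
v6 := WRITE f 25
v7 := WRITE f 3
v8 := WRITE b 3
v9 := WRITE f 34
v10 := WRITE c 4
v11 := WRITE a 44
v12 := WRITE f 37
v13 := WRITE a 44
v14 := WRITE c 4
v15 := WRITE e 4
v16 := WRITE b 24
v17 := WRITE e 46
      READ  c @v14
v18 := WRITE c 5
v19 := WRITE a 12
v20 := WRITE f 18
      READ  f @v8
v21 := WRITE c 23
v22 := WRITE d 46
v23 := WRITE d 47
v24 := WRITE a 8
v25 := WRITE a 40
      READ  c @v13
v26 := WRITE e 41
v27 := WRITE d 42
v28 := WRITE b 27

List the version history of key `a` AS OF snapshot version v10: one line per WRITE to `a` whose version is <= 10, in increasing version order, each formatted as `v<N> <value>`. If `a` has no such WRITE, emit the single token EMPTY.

Answer: v4 2

Derivation:
Scan writes for key=a with version <= 10:
  v1 WRITE b 21 -> skip
  v2 WRITE c 0 -> skip
  v3 WRITE f 18 -> skip
  v4 WRITE a 2 -> keep
  v5 WRITE f 39 -> skip
  v6 WRITE f 25 -> skip
  v7 WRITE f 3 -> skip
  v8 WRITE b 3 -> skip
  v9 WRITE f 34 -> skip
  v10 WRITE c 4 -> skip
  v11 WRITE a 44 -> drop (> snap)
  v12 WRITE f 37 -> skip
  v13 WRITE a 44 -> drop (> snap)
  v14 WRITE c 4 -> skip
  v15 WRITE e 4 -> skip
  v16 WRITE b 24 -> skip
  v17 WRITE e 46 -> skip
  v18 WRITE c 5 -> skip
  v19 WRITE a 12 -> drop (> snap)
  v20 WRITE f 18 -> skip
  v21 WRITE c 23 -> skip
  v22 WRITE d 46 -> skip
  v23 WRITE d 47 -> skip
  v24 WRITE a 8 -> drop (> snap)
  v25 WRITE a 40 -> drop (> snap)
  v26 WRITE e 41 -> skip
  v27 WRITE d 42 -> skip
  v28 WRITE b 27 -> skip
Collected: [(4, 2)]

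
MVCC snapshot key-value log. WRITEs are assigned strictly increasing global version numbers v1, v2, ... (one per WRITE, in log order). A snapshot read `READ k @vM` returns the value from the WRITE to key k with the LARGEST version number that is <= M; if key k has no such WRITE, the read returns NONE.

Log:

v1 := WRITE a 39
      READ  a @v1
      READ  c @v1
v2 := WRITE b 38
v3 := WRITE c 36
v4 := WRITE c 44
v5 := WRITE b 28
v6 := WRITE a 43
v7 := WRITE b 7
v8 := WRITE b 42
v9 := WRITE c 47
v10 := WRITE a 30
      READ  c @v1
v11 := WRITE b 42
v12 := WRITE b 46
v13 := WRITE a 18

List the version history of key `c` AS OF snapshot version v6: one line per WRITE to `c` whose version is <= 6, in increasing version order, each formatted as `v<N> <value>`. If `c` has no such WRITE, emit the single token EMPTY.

Answer: v3 36
v4 44

Derivation:
Scan writes for key=c with version <= 6:
  v1 WRITE a 39 -> skip
  v2 WRITE b 38 -> skip
  v3 WRITE c 36 -> keep
  v4 WRITE c 44 -> keep
  v5 WRITE b 28 -> skip
  v6 WRITE a 43 -> skip
  v7 WRITE b 7 -> skip
  v8 WRITE b 42 -> skip
  v9 WRITE c 47 -> drop (> snap)
  v10 WRITE a 30 -> skip
  v11 WRITE b 42 -> skip
  v12 WRITE b 46 -> skip
  v13 WRITE a 18 -> skip
Collected: [(3, 36), (4, 44)]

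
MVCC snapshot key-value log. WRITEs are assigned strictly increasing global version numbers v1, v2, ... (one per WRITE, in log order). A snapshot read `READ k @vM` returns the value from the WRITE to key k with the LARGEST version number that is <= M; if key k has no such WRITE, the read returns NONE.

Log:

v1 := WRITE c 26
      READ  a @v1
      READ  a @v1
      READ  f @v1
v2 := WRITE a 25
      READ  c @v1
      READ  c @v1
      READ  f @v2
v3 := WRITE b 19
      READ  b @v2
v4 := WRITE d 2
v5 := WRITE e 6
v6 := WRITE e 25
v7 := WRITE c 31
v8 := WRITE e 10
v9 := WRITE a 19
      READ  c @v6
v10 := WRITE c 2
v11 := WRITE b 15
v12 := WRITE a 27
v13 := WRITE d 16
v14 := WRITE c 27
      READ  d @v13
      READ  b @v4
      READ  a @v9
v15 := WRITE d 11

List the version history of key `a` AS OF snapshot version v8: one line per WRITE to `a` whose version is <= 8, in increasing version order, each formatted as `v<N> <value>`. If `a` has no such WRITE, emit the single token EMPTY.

Scan writes for key=a with version <= 8:
  v1 WRITE c 26 -> skip
  v2 WRITE a 25 -> keep
  v3 WRITE b 19 -> skip
  v4 WRITE d 2 -> skip
  v5 WRITE e 6 -> skip
  v6 WRITE e 25 -> skip
  v7 WRITE c 31 -> skip
  v8 WRITE e 10 -> skip
  v9 WRITE a 19 -> drop (> snap)
  v10 WRITE c 2 -> skip
  v11 WRITE b 15 -> skip
  v12 WRITE a 27 -> drop (> snap)
  v13 WRITE d 16 -> skip
  v14 WRITE c 27 -> skip
  v15 WRITE d 11 -> skip
Collected: [(2, 25)]

Answer: v2 25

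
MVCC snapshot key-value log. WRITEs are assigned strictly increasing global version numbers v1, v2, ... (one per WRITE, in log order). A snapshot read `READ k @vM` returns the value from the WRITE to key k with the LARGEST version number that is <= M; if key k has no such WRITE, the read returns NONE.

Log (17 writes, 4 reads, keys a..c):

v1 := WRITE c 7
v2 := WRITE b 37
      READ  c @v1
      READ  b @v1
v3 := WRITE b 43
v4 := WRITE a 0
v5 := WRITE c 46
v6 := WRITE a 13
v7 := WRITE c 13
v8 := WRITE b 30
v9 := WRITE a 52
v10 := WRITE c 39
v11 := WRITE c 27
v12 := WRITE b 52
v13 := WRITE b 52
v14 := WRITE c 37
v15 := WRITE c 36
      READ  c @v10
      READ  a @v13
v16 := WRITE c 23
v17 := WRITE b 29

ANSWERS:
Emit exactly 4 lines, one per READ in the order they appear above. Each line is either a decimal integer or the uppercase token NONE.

v1: WRITE c=7  (c history now [(1, 7)])
v2: WRITE b=37  (b history now [(2, 37)])
READ c @v1: history=[(1, 7)] -> pick v1 -> 7
READ b @v1: history=[(2, 37)] -> no version <= 1 -> NONE
v3: WRITE b=43  (b history now [(2, 37), (3, 43)])
v4: WRITE a=0  (a history now [(4, 0)])
v5: WRITE c=46  (c history now [(1, 7), (5, 46)])
v6: WRITE a=13  (a history now [(4, 0), (6, 13)])
v7: WRITE c=13  (c history now [(1, 7), (5, 46), (7, 13)])
v8: WRITE b=30  (b history now [(2, 37), (3, 43), (8, 30)])
v9: WRITE a=52  (a history now [(4, 0), (6, 13), (9, 52)])
v10: WRITE c=39  (c history now [(1, 7), (5, 46), (7, 13), (10, 39)])
v11: WRITE c=27  (c history now [(1, 7), (5, 46), (7, 13), (10, 39), (11, 27)])
v12: WRITE b=52  (b history now [(2, 37), (3, 43), (8, 30), (12, 52)])
v13: WRITE b=52  (b history now [(2, 37), (3, 43), (8, 30), (12, 52), (13, 52)])
v14: WRITE c=37  (c history now [(1, 7), (5, 46), (7, 13), (10, 39), (11, 27), (14, 37)])
v15: WRITE c=36  (c history now [(1, 7), (5, 46), (7, 13), (10, 39), (11, 27), (14, 37), (15, 36)])
READ c @v10: history=[(1, 7), (5, 46), (7, 13), (10, 39), (11, 27), (14, 37), (15, 36)] -> pick v10 -> 39
READ a @v13: history=[(4, 0), (6, 13), (9, 52)] -> pick v9 -> 52
v16: WRITE c=23  (c history now [(1, 7), (5, 46), (7, 13), (10, 39), (11, 27), (14, 37), (15, 36), (16, 23)])
v17: WRITE b=29  (b history now [(2, 37), (3, 43), (8, 30), (12, 52), (13, 52), (17, 29)])

Answer: 7
NONE
39
52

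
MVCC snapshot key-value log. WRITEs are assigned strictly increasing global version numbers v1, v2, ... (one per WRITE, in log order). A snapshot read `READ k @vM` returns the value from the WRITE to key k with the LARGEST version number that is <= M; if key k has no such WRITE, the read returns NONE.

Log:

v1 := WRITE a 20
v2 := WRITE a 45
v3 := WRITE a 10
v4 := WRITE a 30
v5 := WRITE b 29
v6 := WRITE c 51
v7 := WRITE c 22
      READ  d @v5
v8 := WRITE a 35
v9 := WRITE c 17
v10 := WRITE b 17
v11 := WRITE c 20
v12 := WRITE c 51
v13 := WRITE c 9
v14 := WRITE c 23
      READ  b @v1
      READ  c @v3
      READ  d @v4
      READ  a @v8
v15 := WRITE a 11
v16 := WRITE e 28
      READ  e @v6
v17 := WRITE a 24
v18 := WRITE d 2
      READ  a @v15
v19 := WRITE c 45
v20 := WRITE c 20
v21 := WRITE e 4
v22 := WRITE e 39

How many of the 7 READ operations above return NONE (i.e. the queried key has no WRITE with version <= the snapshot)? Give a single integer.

Answer: 5

Derivation:
v1: WRITE a=20  (a history now [(1, 20)])
v2: WRITE a=45  (a history now [(1, 20), (2, 45)])
v3: WRITE a=10  (a history now [(1, 20), (2, 45), (3, 10)])
v4: WRITE a=30  (a history now [(1, 20), (2, 45), (3, 10), (4, 30)])
v5: WRITE b=29  (b history now [(5, 29)])
v6: WRITE c=51  (c history now [(6, 51)])
v7: WRITE c=22  (c history now [(6, 51), (7, 22)])
READ d @v5: history=[] -> no version <= 5 -> NONE
v8: WRITE a=35  (a history now [(1, 20), (2, 45), (3, 10), (4, 30), (8, 35)])
v9: WRITE c=17  (c history now [(6, 51), (7, 22), (9, 17)])
v10: WRITE b=17  (b history now [(5, 29), (10, 17)])
v11: WRITE c=20  (c history now [(6, 51), (7, 22), (9, 17), (11, 20)])
v12: WRITE c=51  (c history now [(6, 51), (7, 22), (9, 17), (11, 20), (12, 51)])
v13: WRITE c=9  (c history now [(6, 51), (7, 22), (9, 17), (11, 20), (12, 51), (13, 9)])
v14: WRITE c=23  (c history now [(6, 51), (7, 22), (9, 17), (11, 20), (12, 51), (13, 9), (14, 23)])
READ b @v1: history=[(5, 29), (10, 17)] -> no version <= 1 -> NONE
READ c @v3: history=[(6, 51), (7, 22), (9, 17), (11, 20), (12, 51), (13, 9), (14, 23)] -> no version <= 3 -> NONE
READ d @v4: history=[] -> no version <= 4 -> NONE
READ a @v8: history=[(1, 20), (2, 45), (3, 10), (4, 30), (8, 35)] -> pick v8 -> 35
v15: WRITE a=11  (a history now [(1, 20), (2, 45), (3, 10), (4, 30), (8, 35), (15, 11)])
v16: WRITE e=28  (e history now [(16, 28)])
READ e @v6: history=[(16, 28)] -> no version <= 6 -> NONE
v17: WRITE a=24  (a history now [(1, 20), (2, 45), (3, 10), (4, 30), (8, 35), (15, 11), (17, 24)])
v18: WRITE d=2  (d history now [(18, 2)])
READ a @v15: history=[(1, 20), (2, 45), (3, 10), (4, 30), (8, 35), (15, 11), (17, 24)] -> pick v15 -> 11
v19: WRITE c=45  (c history now [(6, 51), (7, 22), (9, 17), (11, 20), (12, 51), (13, 9), (14, 23), (19, 45)])
v20: WRITE c=20  (c history now [(6, 51), (7, 22), (9, 17), (11, 20), (12, 51), (13, 9), (14, 23), (19, 45), (20, 20)])
v21: WRITE e=4  (e history now [(16, 28), (21, 4)])
v22: WRITE e=39  (e history now [(16, 28), (21, 4), (22, 39)])
Read results in order: ['NONE', 'NONE', 'NONE', 'NONE', '35', 'NONE', '11']
NONE count = 5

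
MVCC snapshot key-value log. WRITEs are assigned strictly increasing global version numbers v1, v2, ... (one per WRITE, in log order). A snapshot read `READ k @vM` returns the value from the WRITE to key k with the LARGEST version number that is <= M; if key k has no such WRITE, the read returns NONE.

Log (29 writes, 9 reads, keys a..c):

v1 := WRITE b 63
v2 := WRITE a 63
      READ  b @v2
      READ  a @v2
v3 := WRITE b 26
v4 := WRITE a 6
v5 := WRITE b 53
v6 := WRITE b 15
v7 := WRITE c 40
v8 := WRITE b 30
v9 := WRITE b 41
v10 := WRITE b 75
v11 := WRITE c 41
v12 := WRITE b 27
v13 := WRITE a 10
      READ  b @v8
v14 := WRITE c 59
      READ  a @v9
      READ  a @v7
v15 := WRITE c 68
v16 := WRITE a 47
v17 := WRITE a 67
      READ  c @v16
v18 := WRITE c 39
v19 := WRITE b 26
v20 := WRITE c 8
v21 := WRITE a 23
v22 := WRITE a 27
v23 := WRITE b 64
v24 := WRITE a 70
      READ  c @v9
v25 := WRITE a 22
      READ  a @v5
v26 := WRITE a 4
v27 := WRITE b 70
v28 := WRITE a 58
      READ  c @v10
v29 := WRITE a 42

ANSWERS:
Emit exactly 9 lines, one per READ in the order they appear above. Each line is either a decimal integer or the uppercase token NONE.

v1: WRITE b=63  (b history now [(1, 63)])
v2: WRITE a=63  (a history now [(2, 63)])
READ b @v2: history=[(1, 63)] -> pick v1 -> 63
READ a @v2: history=[(2, 63)] -> pick v2 -> 63
v3: WRITE b=26  (b history now [(1, 63), (3, 26)])
v4: WRITE a=6  (a history now [(2, 63), (4, 6)])
v5: WRITE b=53  (b history now [(1, 63), (3, 26), (5, 53)])
v6: WRITE b=15  (b history now [(1, 63), (3, 26), (5, 53), (6, 15)])
v7: WRITE c=40  (c history now [(7, 40)])
v8: WRITE b=30  (b history now [(1, 63), (3, 26), (5, 53), (6, 15), (8, 30)])
v9: WRITE b=41  (b history now [(1, 63), (3, 26), (5, 53), (6, 15), (8, 30), (9, 41)])
v10: WRITE b=75  (b history now [(1, 63), (3, 26), (5, 53), (6, 15), (8, 30), (9, 41), (10, 75)])
v11: WRITE c=41  (c history now [(7, 40), (11, 41)])
v12: WRITE b=27  (b history now [(1, 63), (3, 26), (5, 53), (6, 15), (8, 30), (9, 41), (10, 75), (12, 27)])
v13: WRITE a=10  (a history now [(2, 63), (4, 6), (13, 10)])
READ b @v8: history=[(1, 63), (3, 26), (5, 53), (6, 15), (8, 30), (9, 41), (10, 75), (12, 27)] -> pick v8 -> 30
v14: WRITE c=59  (c history now [(7, 40), (11, 41), (14, 59)])
READ a @v9: history=[(2, 63), (4, 6), (13, 10)] -> pick v4 -> 6
READ a @v7: history=[(2, 63), (4, 6), (13, 10)] -> pick v4 -> 6
v15: WRITE c=68  (c history now [(7, 40), (11, 41), (14, 59), (15, 68)])
v16: WRITE a=47  (a history now [(2, 63), (4, 6), (13, 10), (16, 47)])
v17: WRITE a=67  (a history now [(2, 63), (4, 6), (13, 10), (16, 47), (17, 67)])
READ c @v16: history=[(7, 40), (11, 41), (14, 59), (15, 68)] -> pick v15 -> 68
v18: WRITE c=39  (c history now [(7, 40), (11, 41), (14, 59), (15, 68), (18, 39)])
v19: WRITE b=26  (b history now [(1, 63), (3, 26), (5, 53), (6, 15), (8, 30), (9, 41), (10, 75), (12, 27), (19, 26)])
v20: WRITE c=8  (c history now [(7, 40), (11, 41), (14, 59), (15, 68), (18, 39), (20, 8)])
v21: WRITE a=23  (a history now [(2, 63), (4, 6), (13, 10), (16, 47), (17, 67), (21, 23)])
v22: WRITE a=27  (a history now [(2, 63), (4, 6), (13, 10), (16, 47), (17, 67), (21, 23), (22, 27)])
v23: WRITE b=64  (b history now [(1, 63), (3, 26), (5, 53), (6, 15), (8, 30), (9, 41), (10, 75), (12, 27), (19, 26), (23, 64)])
v24: WRITE a=70  (a history now [(2, 63), (4, 6), (13, 10), (16, 47), (17, 67), (21, 23), (22, 27), (24, 70)])
READ c @v9: history=[(7, 40), (11, 41), (14, 59), (15, 68), (18, 39), (20, 8)] -> pick v7 -> 40
v25: WRITE a=22  (a history now [(2, 63), (4, 6), (13, 10), (16, 47), (17, 67), (21, 23), (22, 27), (24, 70), (25, 22)])
READ a @v5: history=[(2, 63), (4, 6), (13, 10), (16, 47), (17, 67), (21, 23), (22, 27), (24, 70), (25, 22)] -> pick v4 -> 6
v26: WRITE a=4  (a history now [(2, 63), (4, 6), (13, 10), (16, 47), (17, 67), (21, 23), (22, 27), (24, 70), (25, 22), (26, 4)])
v27: WRITE b=70  (b history now [(1, 63), (3, 26), (5, 53), (6, 15), (8, 30), (9, 41), (10, 75), (12, 27), (19, 26), (23, 64), (27, 70)])
v28: WRITE a=58  (a history now [(2, 63), (4, 6), (13, 10), (16, 47), (17, 67), (21, 23), (22, 27), (24, 70), (25, 22), (26, 4), (28, 58)])
READ c @v10: history=[(7, 40), (11, 41), (14, 59), (15, 68), (18, 39), (20, 8)] -> pick v7 -> 40
v29: WRITE a=42  (a history now [(2, 63), (4, 6), (13, 10), (16, 47), (17, 67), (21, 23), (22, 27), (24, 70), (25, 22), (26, 4), (28, 58), (29, 42)])

Answer: 63
63
30
6
6
68
40
6
40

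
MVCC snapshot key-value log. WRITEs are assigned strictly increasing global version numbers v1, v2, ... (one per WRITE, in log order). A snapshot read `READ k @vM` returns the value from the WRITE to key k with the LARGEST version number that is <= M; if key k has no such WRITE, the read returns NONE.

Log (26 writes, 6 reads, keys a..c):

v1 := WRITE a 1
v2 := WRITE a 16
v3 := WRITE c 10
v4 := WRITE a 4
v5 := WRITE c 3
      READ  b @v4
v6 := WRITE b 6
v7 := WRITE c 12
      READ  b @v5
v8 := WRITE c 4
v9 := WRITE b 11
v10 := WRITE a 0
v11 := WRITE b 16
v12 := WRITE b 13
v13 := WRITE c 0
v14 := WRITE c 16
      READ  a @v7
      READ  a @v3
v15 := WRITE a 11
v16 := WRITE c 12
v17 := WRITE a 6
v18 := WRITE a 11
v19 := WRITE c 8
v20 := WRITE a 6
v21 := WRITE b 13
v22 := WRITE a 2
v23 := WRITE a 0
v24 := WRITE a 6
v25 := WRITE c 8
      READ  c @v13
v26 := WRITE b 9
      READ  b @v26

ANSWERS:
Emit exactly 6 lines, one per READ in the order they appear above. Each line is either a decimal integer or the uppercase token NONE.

Answer: NONE
NONE
4
16
0
9

Derivation:
v1: WRITE a=1  (a history now [(1, 1)])
v2: WRITE a=16  (a history now [(1, 1), (2, 16)])
v3: WRITE c=10  (c history now [(3, 10)])
v4: WRITE a=4  (a history now [(1, 1), (2, 16), (4, 4)])
v5: WRITE c=3  (c history now [(3, 10), (5, 3)])
READ b @v4: history=[] -> no version <= 4 -> NONE
v6: WRITE b=6  (b history now [(6, 6)])
v7: WRITE c=12  (c history now [(3, 10), (5, 3), (7, 12)])
READ b @v5: history=[(6, 6)] -> no version <= 5 -> NONE
v8: WRITE c=4  (c history now [(3, 10), (5, 3), (7, 12), (8, 4)])
v9: WRITE b=11  (b history now [(6, 6), (9, 11)])
v10: WRITE a=0  (a history now [(1, 1), (2, 16), (4, 4), (10, 0)])
v11: WRITE b=16  (b history now [(6, 6), (9, 11), (11, 16)])
v12: WRITE b=13  (b history now [(6, 6), (9, 11), (11, 16), (12, 13)])
v13: WRITE c=0  (c history now [(3, 10), (5, 3), (7, 12), (8, 4), (13, 0)])
v14: WRITE c=16  (c history now [(3, 10), (5, 3), (7, 12), (8, 4), (13, 0), (14, 16)])
READ a @v7: history=[(1, 1), (2, 16), (4, 4), (10, 0)] -> pick v4 -> 4
READ a @v3: history=[(1, 1), (2, 16), (4, 4), (10, 0)] -> pick v2 -> 16
v15: WRITE a=11  (a history now [(1, 1), (2, 16), (4, 4), (10, 0), (15, 11)])
v16: WRITE c=12  (c history now [(3, 10), (5, 3), (7, 12), (8, 4), (13, 0), (14, 16), (16, 12)])
v17: WRITE a=6  (a history now [(1, 1), (2, 16), (4, 4), (10, 0), (15, 11), (17, 6)])
v18: WRITE a=11  (a history now [(1, 1), (2, 16), (4, 4), (10, 0), (15, 11), (17, 6), (18, 11)])
v19: WRITE c=8  (c history now [(3, 10), (5, 3), (7, 12), (8, 4), (13, 0), (14, 16), (16, 12), (19, 8)])
v20: WRITE a=6  (a history now [(1, 1), (2, 16), (4, 4), (10, 0), (15, 11), (17, 6), (18, 11), (20, 6)])
v21: WRITE b=13  (b history now [(6, 6), (9, 11), (11, 16), (12, 13), (21, 13)])
v22: WRITE a=2  (a history now [(1, 1), (2, 16), (4, 4), (10, 0), (15, 11), (17, 6), (18, 11), (20, 6), (22, 2)])
v23: WRITE a=0  (a history now [(1, 1), (2, 16), (4, 4), (10, 0), (15, 11), (17, 6), (18, 11), (20, 6), (22, 2), (23, 0)])
v24: WRITE a=6  (a history now [(1, 1), (2, 16), (4, 4), (10, 0), (15, 11), (17, 6), (18, 11), (20, 6), (22, 2), (23, 0), (24, 6)])
v25: WRITE c=8  (c history now [(3, 10), (5, 3), (7, 12), (8, 4), (13, 0), (14, 16), (16, 12), (19, 8), (25, 8)])
READ c @v13: history=[(3, 10), (5, 3), (7, 12), (8, 4), (13, 0), (14, 16), (16, 12), (19, 8), (25, 8)] -> pick v13 -> 0
v26: WRITE b=9  (b history now [(6, 6), (9, 11), (11, 16), (12, 13), (21, 13), (26, 9)])
READ b @v26: history=[(6, 6), (9, 11), (11, 16), (12, 13), (21, 13), (26, 9)] -> pick v26 -> 9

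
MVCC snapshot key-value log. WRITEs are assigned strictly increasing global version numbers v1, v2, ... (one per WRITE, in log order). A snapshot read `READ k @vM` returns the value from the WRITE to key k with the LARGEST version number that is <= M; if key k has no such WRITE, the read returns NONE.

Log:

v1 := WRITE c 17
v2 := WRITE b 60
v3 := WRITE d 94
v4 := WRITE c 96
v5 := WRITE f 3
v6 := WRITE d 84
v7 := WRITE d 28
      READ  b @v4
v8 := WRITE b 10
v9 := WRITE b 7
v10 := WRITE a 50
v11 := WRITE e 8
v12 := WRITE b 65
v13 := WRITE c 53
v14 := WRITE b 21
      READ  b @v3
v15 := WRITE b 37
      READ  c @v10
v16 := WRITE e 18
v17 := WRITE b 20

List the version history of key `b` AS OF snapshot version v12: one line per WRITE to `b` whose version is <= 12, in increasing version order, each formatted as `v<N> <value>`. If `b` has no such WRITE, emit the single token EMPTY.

Answer: v2 60
v8 10
v9 7
v12 65

Derivation:
Scan writes for key=b with version <= 12:
  v1 WRITE c 17 -> skip
  v2 WRITE b 60 -> keep
  v3 WRITE d 94 -> skip
  v4 WRITE c 96 -> skip
  v5 WRITE f 3 -> skip
  v6 WRITE d 84 -> skip
  v7 WRITE d 28 -> skip
  v8 WRITE b 10 -> keep
  v9 WRITE b 7 -> keep
  v10 WRITE a 50 -> skip
  v11 WRITE e 8 -> skip
  v12 WRITE b 65 -> keep
  v13 WRITE c 53 -> skip
  v14 WRITE b 21 -> drop (> snap)
  v15 WRITE b 37 -> drop (> snap)
  v16 WRITE e 18 -> skip
  v17 WRITE b 20 -> drop (> snap)
Collected: [(2, 60), (8, 10), (9, 7), (12, 65)]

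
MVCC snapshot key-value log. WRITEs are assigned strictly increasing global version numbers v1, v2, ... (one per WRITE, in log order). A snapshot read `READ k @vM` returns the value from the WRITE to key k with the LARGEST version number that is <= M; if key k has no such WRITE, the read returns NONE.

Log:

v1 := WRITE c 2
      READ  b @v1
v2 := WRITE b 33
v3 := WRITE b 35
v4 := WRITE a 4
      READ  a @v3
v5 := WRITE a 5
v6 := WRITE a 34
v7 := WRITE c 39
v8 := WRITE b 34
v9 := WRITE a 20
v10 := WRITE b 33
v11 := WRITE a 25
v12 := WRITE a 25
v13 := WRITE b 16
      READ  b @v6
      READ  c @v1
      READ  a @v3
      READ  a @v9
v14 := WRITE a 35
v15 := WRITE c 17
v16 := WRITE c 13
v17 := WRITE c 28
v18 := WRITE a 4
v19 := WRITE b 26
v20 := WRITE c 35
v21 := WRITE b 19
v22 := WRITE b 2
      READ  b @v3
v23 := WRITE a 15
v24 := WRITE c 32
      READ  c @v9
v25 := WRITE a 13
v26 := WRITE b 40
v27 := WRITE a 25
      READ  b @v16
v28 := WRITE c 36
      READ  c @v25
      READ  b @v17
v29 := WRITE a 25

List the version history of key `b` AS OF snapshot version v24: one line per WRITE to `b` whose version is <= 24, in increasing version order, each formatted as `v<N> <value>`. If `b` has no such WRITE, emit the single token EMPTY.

Answer: v2 33
v3 35
v8 34
v10 33
v13 16
v19 26
v21 19
v22 2

Derivation:
Scan writes for key=b with version <= 24:
  v1 WRITE c 2 -> skip
  v2 WRITE b 33 -> keep
  v3 WRITE b 35 -> keep
  v4 WRITE a 4 -> skip
  v5 WRITE a 5 -> skip
  v6 WRITE a 34 -> skip
  v7 WRITE c 39 -> skip
  v8 WRITE b 34 -> keep
  v9 WRITE a 20 -> skip
  v10 WRITE b 33 -> keep
  v11 WRITE a 25 -> skip
  v12 WRITE a 25 -> skip
  v13 WRITE b 16 -> keep
  v14 WRITE a 35 -> skip
  v15 WRITE c 17 -> skip
  v16 WRITE c 13 -> skip
  v17 WRITE c 28 -> skip
  v18 WRITE a 4 -> skip
  v19 WRITE b 26 -> keep
  v20 WRITE c 35 -> skip
  v21 WRITE b 19 -> keep
  v22 WRITE b 2 -> keep
  v23 WRITE a 15 -> skip
  v24 WRITE c 32 -> skip
  v25 WRITE a 13 -> skip
  v26 WRITE b 40 -> drop (> snap)
  v27 WRITE a 25 -> skip
  v28 WRITE c 36 -> skip
  v29 WRITE a 25 -> skip
Collected: [(2, 33), (3, 35), (8, 34), (10, 33), (13, 16), (19, 26), (21, 19), (22, 2)]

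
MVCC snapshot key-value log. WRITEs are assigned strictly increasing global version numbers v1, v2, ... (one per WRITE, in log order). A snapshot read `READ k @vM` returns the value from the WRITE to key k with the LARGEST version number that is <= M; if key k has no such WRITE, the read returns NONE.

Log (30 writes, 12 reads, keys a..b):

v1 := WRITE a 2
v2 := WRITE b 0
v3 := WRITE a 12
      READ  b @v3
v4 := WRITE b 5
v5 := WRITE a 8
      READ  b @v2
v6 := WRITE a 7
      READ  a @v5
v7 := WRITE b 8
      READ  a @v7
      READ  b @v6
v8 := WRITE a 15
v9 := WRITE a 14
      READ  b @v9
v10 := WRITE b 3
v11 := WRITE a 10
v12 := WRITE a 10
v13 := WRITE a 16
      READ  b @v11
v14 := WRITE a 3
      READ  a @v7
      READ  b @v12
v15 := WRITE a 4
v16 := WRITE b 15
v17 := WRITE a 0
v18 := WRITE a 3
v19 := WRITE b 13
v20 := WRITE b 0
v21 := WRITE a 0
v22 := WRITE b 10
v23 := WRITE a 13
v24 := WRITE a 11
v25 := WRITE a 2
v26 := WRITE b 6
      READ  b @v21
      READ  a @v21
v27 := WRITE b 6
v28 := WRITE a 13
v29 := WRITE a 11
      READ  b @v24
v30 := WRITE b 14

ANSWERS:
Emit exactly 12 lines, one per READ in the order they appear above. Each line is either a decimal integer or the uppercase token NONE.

v1: WRITE a=2  (a history now [(1, 2)])
v2: WRITE b=0  (b history now [(2, 0)])
v3: WRITE a=12  (a history now [(1, 2), (3, 12)])
READ b @v3: history=[(2, 0)] -> pick v2 -> 0
v4: WRITE b=5  (b history now [(2, 0), (4, 5)])
v5: WRITE a=8  (a history now [(1, 2), (3, 12), (5, 8)])
READ b @v2: history=[(2, 0), (4, 5)] -> pick v2 -> 0
v6: WRITE a=7  (a history now [(1, 2), (3, 12), (5, 8), (6, 7)])
READ a @v5: history=[(1, 2), (3, 12), (5, 8), (6, 7)] -> pick v5 -> 8
v7: WRITE b=8  (b history now [(2, 0), (4, 5), (7, 8)])
READ a @v7: history=[(1, 2), (3, 12), (5, 8), (6, 7)] -> pick v6 -> 7
READ b @v6: history=[(2, 0), (4, 5), (7, 8)] -> pick v4 -> 5
v8: WRITE a=15  (a history now [(1, 2), (3, 12), (5, 8), (6, 7), (8, 15)])
v9: WRITE a=14  (a history now [(1, 2), (3, 12), (5, 8), (6, 7), (8, 15), (9, 14)])
READ b @v9: history=[(2, 0), (4, 5), (7, 8)] -> pick v7 -> 8
v10: WRITE b=3  (b history now [(2, 0), (4, 5), (7, 8), (10, 3)])
v11: WRITE a=10  (a history now [(1, 2), (3, 12), (5, 8), (6, 7), (8, 15), (9, 14), (11, 10)])
v12: WRITE a=10  (a history now [(1, 2), (3, 12), (5, 8), (6, 7), (8, 15), (9, 14), (11, 10), (12, 10)])
v13: WRITE a=16  (a history now [(1, 2), (3, 12), (5, 8), (6, 7), (8, 15), (9, 14), (11, 10), (12, 10), (13, 16)])
READ b @v11: history=[(2, 0), (4, 5), (7, 8), (10, 3)] -> pick v10 -> 3
v14: WRITE a=3  (a history now [(1, 2), (3, 12), (5, 8), (6, 7), (8, 15), (9, 14), (11, 10), (12, 10), (13, 16), (14, 3)])
READ a @v7: history=[(1, 2), (3, 12), (5, 8), (6, 7), (8, 15), (9, 14), (11, 10), (12, 10), (13, 16), (14, 3)] -> pick v6 -> 7
READ b @v12: history=[(2, 0), (4, 5), (7, 8), (10, 3)] -> pick v10 -> 3
v15: WRITE a=4  (a history now [(1, 2), (3, 12), (5, 8), (6, 7), (8, 15), (9, 14), (11, 10), (12, 10), (13, 16), (14, 3), (15, 4)])
v16: WRITE b=15  (b history now [(2, 0), (4, 5), (7, 8), (10, 3), (16, 15)])
v17: WRITE a=0  (a history now [(1, 2), (3, 12), (5, 8), (6, 7), (8, 15), (9, 14), (11, 10), (12, 10), (13, 16), (14, 3), (15, 4), (17, 0)])
v18: WRITE a=3  (a history now [(1, 2), (3, 12), (5, 8), (6, 7), (8, 15), (9, 14), (11, 10), (12, 10), (13, 16), (14, 3), (15, 4), (17, 0), (18, 3)])
v19: WRITE b=13  (b history now [(2, 0), (4, 5), (7, 8), (10, 3), (16, 15), (19, 13)])
v20: WRITE b=0  (b history now [(2, 0), (4, 5), (7, 8), (10, 3), (16, 15), (19, 13), (20, 0)])
v21: WRITE a=0  (a history now [(1, 2), (3, 12), (5, 8), (6, 7), (8, 15), (9, 14), (11, 10), (12, 10), (13, 16), (14, 3), (15, 4), (17, 0), (18, 3), (21, 0)])
v22: WRITE b=10  (b history now [(2, 0), (4, 5), (7, 8), (10, 3), (16, 15), (19, 13), (20, 0), (22, 10)])
v23: WRITE a=13  (a history now [(1, 2), (3, 12), (5, 8), (6, 7), (8, 15), (9, 14), (11, 10), (12, 10), (13, 16), (14, 3), (15, 4), (17, 0), (18, 3), (21, 0), (23, 13)])
v24: WRITE a=11  (a history now [(1, 2), (3, 12), (5, 8), (6, 7), (8, 15), (9, 14), (11, 10), (12, 10), (13, 16), (14, 3), (15, 4), (17, 0), (18, 3), (21, 0), (23, 13), (24, 11)])
v25: WRITE a=2  (a history now [(1, 2), (3, 12), (5, 8), (6, 7), (8, 15), (9, 14), (11, 10), (12, 10), (13, 16), (14, 3), (15, 4), (17, 0), (18, 3), (21, 0), (23, 13), (24, 11), (25, 2)])
v26: WRITE b=6  (b history now [(2, 0), (4, 5), (7, 8), (10, 3), (16, 15), (19, 13), (20, 0), (22, 10), (26, 6)])
READ b @v21: history=[(2, 0), (4, 5), (7, 8), (10, 3), (16, 15), (19, 13), (20, 0), (22, 10), (26, 6)] -> pick v20 -> 0
READ a @v21: history=[(1, 2), (3, 12), (5, 8), (6, 7), (8, 15), (9, 14), (11, 10), (12, 10), (13, 16), (14, 3), (15, 4), (17, 0), (18, 3), (21, 0), (23, 13), (24, 11), (25, 2)] -> pick v21 -> 0
v27: WRITE b=6  (b history now [(2, 0), (4, 5), (7, 8), (10, 3), (16, 15), (19, 13), (20, 0), (22, 10), (26, 6), (27, 6)])
v28: WRITE a=13  (a history now [(1, 2), (3, 12), (5, 8), (6, 7), (8, 15), (9, 14), (11, 10), (12, 10), (13, 16), (14, 3), (15, 4), (17, 0), (18, 3), (21, 0), (23, 13), (24, 11), (25, 2), (28, 13)])
v29: WRITE a=11  (a history now [(1, 2), (3, 12), (5, 8), (6, 7), (8, 15), (9, 14), (11, 10), (12, 10), (13, 16), (14, 3), (15, 4), (17, 0), (18, 3), (21, 0), (23, 13), (24, 11), (25, 2), (28, 13), (29, 11)])
READ b @v24: history=[(2, 0), (4, 5), (7, 8), (10, 3), (16, 15), (19, 13), (20, 0), (22, 10), (26, 6), (27, 6)] -> pick v22 -> 10
v30: WRITE b=14  (b history now [(2, 0), (4, 5), (7, 8), (10, 3), (16, 15), (19, 13), (20, 0), (22, 10), (26, 6), (27, 6), (30, 14)])

Answer: 0
0
8
7
5
8
3
7
3
0
0
10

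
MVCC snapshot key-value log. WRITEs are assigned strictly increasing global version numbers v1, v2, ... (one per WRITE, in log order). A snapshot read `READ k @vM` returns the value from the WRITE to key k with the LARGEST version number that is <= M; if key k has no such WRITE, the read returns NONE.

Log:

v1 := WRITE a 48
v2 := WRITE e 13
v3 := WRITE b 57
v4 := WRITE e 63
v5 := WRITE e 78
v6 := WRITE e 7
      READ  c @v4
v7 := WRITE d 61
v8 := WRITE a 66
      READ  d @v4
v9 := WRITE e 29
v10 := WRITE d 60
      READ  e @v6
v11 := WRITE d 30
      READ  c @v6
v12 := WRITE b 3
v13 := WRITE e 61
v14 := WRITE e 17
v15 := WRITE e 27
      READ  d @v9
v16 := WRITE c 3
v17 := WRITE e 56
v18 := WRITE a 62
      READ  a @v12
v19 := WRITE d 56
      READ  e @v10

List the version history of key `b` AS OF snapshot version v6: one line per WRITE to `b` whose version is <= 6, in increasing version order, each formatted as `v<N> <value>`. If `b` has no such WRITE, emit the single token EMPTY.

Scan writes for key=b with version <= 6:
  v1 WRITE a 48 -> skip
  v2 WRITE e 13 -> skip
  v3 WRITE b 57 -> keep
  v4 WRITE e 63 -> skip
  v5 WRITE e 78 -> skip
  v6 WRITE e 7 -> skip
  v7 WRITE d 61 -> skip
  v8 WRITE a 66 -> skip
  v9 WRITE e 29 -> skip
  v10 WRITE d 60 -> skip
  v11 WRITE d 30 -> skip
  v12 WRITE b 3 -> drop (> snap)
  v13 WRITE e 61 -> skip
  v14 WRITE e 17 -> skip
  v15 WRITE e 27 -> skip
  v16 WRITE c 3 -> skip
  v17 WRITE e 56 -> skip
  v18 WRITE a 62 -> skip
  v19 WRITE d 56 -> skip
Collected: [(3, 57)]

Answer: v3 57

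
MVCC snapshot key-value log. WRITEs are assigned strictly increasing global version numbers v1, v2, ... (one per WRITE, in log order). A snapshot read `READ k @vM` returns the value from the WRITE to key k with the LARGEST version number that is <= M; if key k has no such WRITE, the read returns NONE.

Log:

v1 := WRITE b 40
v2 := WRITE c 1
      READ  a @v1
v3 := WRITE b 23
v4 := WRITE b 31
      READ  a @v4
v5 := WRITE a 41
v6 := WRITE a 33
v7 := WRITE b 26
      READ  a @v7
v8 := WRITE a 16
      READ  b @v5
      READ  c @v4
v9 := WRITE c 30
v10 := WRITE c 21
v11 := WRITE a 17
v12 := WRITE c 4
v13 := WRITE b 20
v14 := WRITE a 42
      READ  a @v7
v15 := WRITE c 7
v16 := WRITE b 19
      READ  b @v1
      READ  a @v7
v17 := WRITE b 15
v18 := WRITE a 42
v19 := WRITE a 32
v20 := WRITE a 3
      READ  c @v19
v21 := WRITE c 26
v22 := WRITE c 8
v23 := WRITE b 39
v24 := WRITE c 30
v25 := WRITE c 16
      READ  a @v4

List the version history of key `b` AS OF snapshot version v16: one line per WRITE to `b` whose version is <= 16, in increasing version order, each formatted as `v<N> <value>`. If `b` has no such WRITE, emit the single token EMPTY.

Answer: v1 40
v3 23
v4 31
v7 26
v13 20
v16 19

Derivation:
Scan writes for key=b with version <= 16:
  v1 WRITE b 40 -> keep
  v2 WRITE c 1 -> skip
  v3 WRITE b 23 -> keep
  v4 WRITE b 31 -> keep
  v5 WRITE a 41 -> skip
  v6 WRITE a 33 -> skip
  v7 WRITE b 26 -> keep
  v8 WRITE a 16 -> skip
  v9 WRITE c 30 -> skip
  v10 WRITE c 21 -> skip
  v11 WRITE a 17 -> skip
  v12 WRITE c 4 -> skip
  v13 WRITE b 20 -> keep
  v14 WRITE a 42 -> skip
  v15 WRITE c 7 -> skip
  v16 WRITE b 19 -> keep
  v17 WRITE b 15 -> drop (> snap)
  v18 WRITE a 42 -> skip
  v19 WRITE a 32 -> skip
  v20 WRITE a 3 -> skip
  v21 WRITE c 26 -> skip
  v22 WRITE c 8 -> skip
  v23 WRITE b 39 -> drop (> snap)
  v24 WRITE c 30 -> skip
  v25 WRITE c 16 -> skip
Collected: [(1, 40), (3, 23), (4, 31), (7, 26), (13, 20), (16, 19)]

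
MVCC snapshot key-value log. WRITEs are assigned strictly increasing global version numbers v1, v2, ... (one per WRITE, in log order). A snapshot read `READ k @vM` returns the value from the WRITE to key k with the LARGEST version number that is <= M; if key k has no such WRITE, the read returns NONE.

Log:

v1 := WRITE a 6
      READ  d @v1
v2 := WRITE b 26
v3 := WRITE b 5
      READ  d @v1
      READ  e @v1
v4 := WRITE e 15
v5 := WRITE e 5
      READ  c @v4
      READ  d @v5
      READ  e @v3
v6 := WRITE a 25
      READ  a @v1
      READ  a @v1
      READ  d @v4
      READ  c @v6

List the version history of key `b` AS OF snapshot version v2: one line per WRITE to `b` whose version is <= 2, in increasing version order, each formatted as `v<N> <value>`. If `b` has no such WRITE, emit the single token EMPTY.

Scan writes for key=b with version <= 2:
  v1 WRITE a 6 -> skip
  v2 WRITE b 26 -> keep
  v3 WRITE b 5 -> drop (> snap)
  v4 WRITE e 15 -> skip
  v5 WRITE e 5 -> skip
  v6 WRITE a 25 -> skip
Collected: [(2, 26)]

Answer: v2 26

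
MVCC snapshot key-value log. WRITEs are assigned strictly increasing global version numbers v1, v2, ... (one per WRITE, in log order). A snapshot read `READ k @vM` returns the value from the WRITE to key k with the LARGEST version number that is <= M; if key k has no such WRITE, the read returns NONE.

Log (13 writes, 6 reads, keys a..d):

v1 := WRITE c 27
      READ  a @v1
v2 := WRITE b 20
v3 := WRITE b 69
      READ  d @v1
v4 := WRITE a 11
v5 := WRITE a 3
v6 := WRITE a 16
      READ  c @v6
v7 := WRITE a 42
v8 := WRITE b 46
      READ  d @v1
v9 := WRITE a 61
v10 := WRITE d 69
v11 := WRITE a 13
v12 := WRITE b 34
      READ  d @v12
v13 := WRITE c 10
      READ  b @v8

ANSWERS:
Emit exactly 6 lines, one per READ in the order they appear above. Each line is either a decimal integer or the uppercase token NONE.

Answer: NONE
NONE
27
NONE
69
46

Derivation:
v1: WRITE c=27  (c history now [(1, 27)])
READ a @v1: history=[] -> no version <= 1 -> NONE
v2: WRITE b=20  (b history now [(2, 20)])
v3: WRITE b=69  (b history now [(2, 20), (3, 69)])
READ d @v1: history=[] -> no version <= 1 -> NONE
v4: WRITE a=11  (a history now [(4, 11)])
v5: WRITE a=3  (a history now [(4, 11), (5, 3)])
v6: WRITE a=16  (a history now [(4, 11), (5, 3), (6, 16)])
READ c @v6: history=[(1, 27)] -> pick v1 -> 27
v7: WRITE a=42  (a history now [(4, 11), (5, 3), (6, 16), (7, 42)])
v8: WRITE b=46  (b history now [(2, 20), (3, 69), (8, 46)])
READ d @v1: history=[] -> no version <= 1 -> NONE
v9: WRITE a=61  (a history now [(4, 11), (5, 3), (6, 16), (7, 42), (9, 61)])
v10: WRITE d=69  (d history now [(10, 69)])
v11: WRITE a=13  (a history now [(4, 11), (5, 3), (6, 16), (7, 42), (9, 61), (11, 13)])
v12: WRITE b=34  (b history now [(2, 20), (3, 69), (8, 46), (12, 34)])
READ d @v12: history=[(10, 69)] -> pick v10 -> 69
v13: WRITE c=10  (c history now [(1, 27), (13, 10)])
READ b @v8: history=[(2, 20), (3, 69), (8, 46), (12, 34)] -> pick v8 -> 46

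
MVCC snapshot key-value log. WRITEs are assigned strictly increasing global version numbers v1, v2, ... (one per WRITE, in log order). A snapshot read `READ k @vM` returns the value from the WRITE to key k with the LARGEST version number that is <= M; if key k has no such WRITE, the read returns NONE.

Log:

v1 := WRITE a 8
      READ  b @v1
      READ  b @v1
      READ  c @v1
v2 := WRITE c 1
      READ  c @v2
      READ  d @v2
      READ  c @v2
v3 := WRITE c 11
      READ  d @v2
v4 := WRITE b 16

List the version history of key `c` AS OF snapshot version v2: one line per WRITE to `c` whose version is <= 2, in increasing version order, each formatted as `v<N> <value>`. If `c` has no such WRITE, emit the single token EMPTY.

Scan writes for key=c with version <= 2:
  v1 WRITE a 8 -> skip
  v2 WRITE c 1 -> keep
  v3 WRITE c 11 -> drop (> snap)
  v4 WRITE b 16 -> skip
Collected: [(2, 1)]

Answer: v2 1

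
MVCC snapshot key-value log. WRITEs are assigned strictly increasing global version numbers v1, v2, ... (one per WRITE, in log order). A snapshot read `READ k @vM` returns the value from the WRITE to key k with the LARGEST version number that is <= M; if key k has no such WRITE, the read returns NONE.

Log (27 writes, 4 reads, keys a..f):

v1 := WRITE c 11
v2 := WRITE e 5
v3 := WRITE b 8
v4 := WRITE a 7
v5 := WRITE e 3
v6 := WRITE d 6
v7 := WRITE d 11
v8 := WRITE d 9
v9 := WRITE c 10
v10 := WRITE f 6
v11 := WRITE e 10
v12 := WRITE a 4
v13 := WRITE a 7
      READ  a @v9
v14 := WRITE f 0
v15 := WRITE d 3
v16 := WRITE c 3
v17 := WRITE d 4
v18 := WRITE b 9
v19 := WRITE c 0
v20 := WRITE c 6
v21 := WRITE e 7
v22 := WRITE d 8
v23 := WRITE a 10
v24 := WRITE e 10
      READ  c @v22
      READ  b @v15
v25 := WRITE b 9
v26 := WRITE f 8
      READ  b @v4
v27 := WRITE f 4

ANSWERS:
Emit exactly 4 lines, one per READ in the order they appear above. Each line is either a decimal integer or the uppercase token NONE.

Answer: 7
6
8
8

Derivation:
v1: WRITE c=11  (c history now [(1, 11)])
v2: WRITE e=5  (e history now [(2, 5)])
v3: WRITE b=8  (b history now [(3, 8)])
v4: WRITE a=7  (a history now [(4, 7)])
v5: WRITE e=3  (e history now [(2, 5), (5, 3)])
v6: WRITE d=6  (d history now [(6, 6)])
v7: WRITE d=11  (d history now [(6, 6), (7, 11)])
v8: WRITE d=9  (d history now [(6, 6), (7, 11), (8, 9)])
v9: WRITE c=10  (c history now [(1, 11), (9, 10)])
v10: WRITE f=6  (f history now [(10, 6)])
v11: WRITE e=10  (e history now [(2, 5), (5, 3), (11, 10)])
v12: WRITE a=4  (a history now [(4, 7), (12, 4)])
v13: WRITE a=7  (a history now [(4, 7), (12, 4), (13, 7)])
READ a @v9: history=[(4, 7), (12, 4), (13, 7)] -> pick v4 -> 7
v14: WRITE f=0  (f history now [(10, 6), (14, 0)])
v15: WRITE d=3  (d history now [(6, 6), (7, 11), (8, 9), (15, 3)])
v16: WRITE c=3  (c history now [(1, 11), (9, 10), (16, 3)])
v17: WRITE d=4  (d history now [(6, 6), (7, 11), (8, 9), (15, 3), (17, 4)])
v18: WRITE b=9  (b history now [(3, 8), (18, 9)])
v19: WRITE c=0  (c history now [(1, 11), (9, 10), (16, 3), (19, 0)])
v20: WRITE c=6  (c history now [(1, 11), (9, 10), (16, 3), (19, 0), (20, 6)])
v21: WRITE e=7  (e history now [(2, 5), (5, 3), (11, 10), (21, 7)])
v22: WRITE d=8  (d history now [(6, 6), (7, 11), (8, 9), (15, 3), (17, 4), (22, 8)])
v23: WRITE a=10  (a history now [(4, 7), (12, 4), (13, 7), (23, 10)])
v24: WRITE e=10  (e history now [(2, 5), (5, 3), (11, 10), (21, 7), (24, 10)])
READ c @v22: history=[(1, 11), (9, 10), (16, 3), (19, 0), (20, 6)] -> pick v20 -> 6
READ b @v15: history=[(3, 8), (18, 9)] -> pick v3 -> 8
v25: WRITE b=9  (b history now [(3, 8), (18, 9), (25, 9)])
v26: WRITE f=8  (f history now [(10, 6), (14, 0), (26, 8)])
READ b @v4: history=[(3, 8), (18, 9), (25, 9)] -> pick v3 -> 8
v27: WRITE f=4  (f history now [(10, 6), (14, 0), (26, 8), (27, 4)])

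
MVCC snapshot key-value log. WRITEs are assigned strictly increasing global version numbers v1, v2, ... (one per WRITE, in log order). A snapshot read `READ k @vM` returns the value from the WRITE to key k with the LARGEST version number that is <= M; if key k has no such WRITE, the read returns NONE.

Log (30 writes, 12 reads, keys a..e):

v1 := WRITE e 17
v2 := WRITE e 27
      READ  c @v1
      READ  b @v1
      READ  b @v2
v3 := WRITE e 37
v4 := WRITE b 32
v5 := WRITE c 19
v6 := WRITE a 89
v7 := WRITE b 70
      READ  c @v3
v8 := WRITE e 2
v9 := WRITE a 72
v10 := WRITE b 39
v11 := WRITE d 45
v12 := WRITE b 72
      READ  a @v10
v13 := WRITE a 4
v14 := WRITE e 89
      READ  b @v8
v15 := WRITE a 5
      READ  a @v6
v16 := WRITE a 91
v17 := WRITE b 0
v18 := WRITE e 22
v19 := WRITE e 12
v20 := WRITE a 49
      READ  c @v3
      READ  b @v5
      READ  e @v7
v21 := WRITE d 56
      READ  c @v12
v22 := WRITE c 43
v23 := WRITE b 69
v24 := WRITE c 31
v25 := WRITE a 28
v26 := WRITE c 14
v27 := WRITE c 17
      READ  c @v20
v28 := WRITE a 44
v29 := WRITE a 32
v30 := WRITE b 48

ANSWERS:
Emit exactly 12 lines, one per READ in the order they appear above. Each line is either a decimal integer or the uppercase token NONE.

v1: WRITE e=17  (e history now [(1, 17)])
v2: WRITE e=27  (e history now [(1, 17), (2, 27)])
READ c @v1: history=[] -> no version <= 1 -> NONE
READ b @v1: history=[] -> no version <= 1 -> NONE
READ b @v2: history=[] -> no version <= 2 -> NONE
v3: WRITE e=37  (e history now [(1, 17), (2, 27), (3, 37)])
v4: WRITE b=32  (b history now [(4, 32)])
v5: WRITE c=19  (c history now [(5, 19)])
v6: WRITE a=89  (a history now [(6, 89)])
v7: WRITE b=70  (b history now [(4, 32), (7, 70)])
READ c @v3: history=[(5, 19)] -> no version <= 3 -> NONE
v8: WRITE e=2  (e history now [(1, 17), (2, 27), (3, 37), (8, 2)])
v9: WRITE a=72  (a history now [(6, 89), (9, 72)])
v10: WRITE b=39  (b history now [(4, 32), (7, 70), (10, 39)])
v11: WRITE d=45  (d history now [(11, 45)])
v12: WRITE b=72  (b history now [(4, 32), (7, 70), (10, 39), (12, 72)])
READ a @v10: history=[(6, 89), (9, 72)] -> pick v9 -> 72
v13: WRITE a=4  (a history now [(6, 89), (9, 72), (13, 4)])
v14: WRITE e=89  (e history now [(1, 17), (2, 27), (3, 37), (8, 2), (14, 89)])
READ b @v8: history=[(4, 32), (7, 70), (10, 39), (12, 72)] -> pick v7 -> 70
v15: WRITE a=5  (a history now [(6, 89), (9, 72), (13, 4), (15, 5)])
READ a @v6: history=[(6, 89), (9, 72), (13, 4), (15, 5)] -> pick v6 -> 89
v16: WRITE a=91  (a history now [(6, 89), (9, 72), (13, 4), (15, 5), (16, 91)])
v17: WRITE b=0  (b history now [(4, 32), (7, 70), (10, 39), (12, 72), (17, 0)])
v18: WRITE e=22  (e history now [(1, 17), (2, 27), (3, 37), (8, 2), (14, 89), (18, 22)])
v19: WRITE e=12  (e history now [(1, 17), (2, 27), (3, 37), (8, 2), (14, 89), (18, 22), (19, 12)])
v20: WRITE a=49  (a history now [(6, 89), (9, 72), (13, 4), (15, 5), (16, 91), (20, 49)])
READ c @v3: history=[(5, 19)] -> no version <= 3 -> NONE
READ b @v5: history=[(4, 32), (7, 70), (10, 39), (12, 72), (17, 0)] -> pick v4 -> 32
READ e @v7: history=[(1, 17), (2, 27), (3, 37), (8, 2), (14, 89), (18, 22), (19, 12)] -> pick v3 -> 37
v21: WRITE d=56  (d history now [(11, 45), (21, 56)])
READ c @v12: history=[(5, 19)] -> pick v5 -> 19
v22: WRITE c=43  (c history now [(5, 19), (22, 43)])
v23: WRITE b=69  (b history now [(4, 32), (7, 70), (10, 39), (12, 72), (17, 0), (23, 69)])
v24: WRITE c=31  (c history now [(5, 19), (22, 43), (24, 31)])
v25: WRITE a=28  (a history now [(6, 89), (9, 72), (13, 4), (15, 5), (16, 91), (20, 49), (25, 28)])
v26: WRITE c=14  (c history now [(5, 19), (22, 43), (24, 31), (26, 14)])
v27: WRITE c=17  (c history now [(5, 19), (22, 43), (24, 31), (26, 14), (27, 17)])
READ c @v20: history=[(5, 19), (22, 43), (24, 31), (26, 14), (27, 17)] -> pick v5 -> 19
v28: WRITE a=44  (a history now [(6, 89), (9, 72), (13, 4), (15, 5), (16, 91), (20, 49), (25, 28), (28, 44)])
v29: WRITE a=32  (a history now [(6, 89), (9, 72), (13, 4), (15, 5), (16, 91), (20, 49), (25, 28), (28, 44), (29, 32)])
v30: WRITE b=48  (b history now [(4, 32), (7, 70), (10, 39), (12, 72), (17, 0), (23, 69), (30, 48)])

Answer: NONE
NONE
NONE
NONE
72
70
89
NONE
32
37
19
19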